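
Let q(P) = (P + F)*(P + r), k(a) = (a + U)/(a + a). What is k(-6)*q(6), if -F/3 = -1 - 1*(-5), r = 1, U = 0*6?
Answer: -21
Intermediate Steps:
U = 0
k(a) = ½ (k(a) = (a + 0)/(a + a) = a/((2*a)) = a*(1/(2*a)) = ½)
F = -12 (F = -3*(-1 - 1*(-5)) = -3*(-1 + 5) = -3*4 = -12)
q(P) = (1 + P)*(-12 + P) (q(P) = (P - 12)*(P + 1) = (-12 + P)*(1 + P) = (1 + P)*(-12 + P))
k(-6)*q(6) = (-12 + 6² - 11*6)/2 = (-12 + 36 - 66)/2 = (½)*(-42) = -21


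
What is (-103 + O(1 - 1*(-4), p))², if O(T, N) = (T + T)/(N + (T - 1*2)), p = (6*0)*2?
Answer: 89401/9 ≈ 9933.4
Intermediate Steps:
p = 0 (p = 0*2 = 0)
O(T, N) = 2*T/(-2 + N + T) (O(T, N) = (2*T)/(N + (T - 2)) = (2*T)/(N + (-2 + T)) = (2*T)/(-2 + N + T) = 2*T/(-2 + N + T))
(-103 + O(1 - 1*(-4), p))² = (-103 + 2*(1 - 1*(-4))/(-2 + 0 + (1 - 1*(-4))))² = (-103 + 2*(1 + 4)/(-2 + 0 + (1 + 4)))² = (-103 + 2*5/(-2 + 0 + 5))² = (-103 + 2*5/3)² = (-103 + 2*5*(⅓))² = (-103 + 10/3)² = (-299/3)² = 89401/9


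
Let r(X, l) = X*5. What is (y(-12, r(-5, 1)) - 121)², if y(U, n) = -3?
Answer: 15376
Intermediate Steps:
r(X, l) = 5*X
(y(-12, r(-5, 1)) - 121)² = (-3 - 121)² = (-124)² = 15376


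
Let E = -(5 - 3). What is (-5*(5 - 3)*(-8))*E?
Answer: -160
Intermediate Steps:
E = -2 (E = -1*2 = -2)
(-5*(5 - 3)*(-8))*E = (-5*(5 - 3)*(-8))*(-2) = (-5*2*(-8))*(-2) = -10*(-8)*(-2) = 80*(-2) = -160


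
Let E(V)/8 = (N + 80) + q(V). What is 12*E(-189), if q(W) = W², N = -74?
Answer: 3429792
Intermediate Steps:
E(V) = 48 + 8*V² (E(V) = 8*((-74 + 80) + V²) = 8*(6 + V²) = 48 + 8*V²)
12*E(-189) = 12*(48 + 8*(-189)²) = 12*(48 + 8*35721) = 12*(48 + 285768) = 12*285816 = 3429792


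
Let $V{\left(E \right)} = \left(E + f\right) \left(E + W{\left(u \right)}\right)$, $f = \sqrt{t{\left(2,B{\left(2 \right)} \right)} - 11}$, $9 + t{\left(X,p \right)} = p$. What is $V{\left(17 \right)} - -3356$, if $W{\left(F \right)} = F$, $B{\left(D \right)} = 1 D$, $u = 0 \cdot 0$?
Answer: $3645 + 51 i \sqrt{2} \approx 3645.0 + 72.125 i$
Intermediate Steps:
$u = 0$
$B{\left(D \right)} = D$
$t{\left(X,p \right)} = -9 + p$
$f = 3 i \sqrt{2}$ ($f = \sqrt{\left(-9 + 2\right) - 11} = \sqrt{-7 - 11} = \sqrt{-18} = 3 i \sqrt{2} \approx 4.2426 i$)
$V{\left(E \right)} = E \left(E + 3 i \sqrt{2}\right)$ ($V{\left(E \right)} = \left(E + 3 i \sqrt{2}\right) \left(E + 0\right) = \left(E + 3 i \sqrt{2}\right) E = E \left(E + 3 i \sqrt{2}\right)$)
$V{\left(17 \right)} - -3356 = 17 \left(17 + 3 i \sqrt{2}\right) - -3356 = \left(289 + 51 i \sqrt{2}\right) + 3356 = 3645 + 51 i \sqrt{2}$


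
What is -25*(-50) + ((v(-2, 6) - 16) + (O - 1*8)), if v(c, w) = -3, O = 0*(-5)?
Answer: 1223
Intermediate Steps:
O = 0
-25*(-50) + ((v(-2, 6) - 16) + (O - 1*8)) = -25*(-50) + ((-3 - 16) + (0 - 1*8)) = 1250 + (-19 + (0 - 8)) = 1250 + (-19 - 8) = 1250 - 27 = 1223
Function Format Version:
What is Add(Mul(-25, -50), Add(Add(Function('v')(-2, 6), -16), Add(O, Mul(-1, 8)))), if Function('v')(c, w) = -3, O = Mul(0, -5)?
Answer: 1223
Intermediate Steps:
O = 0
Add(Mul(-25, -50), Add(Add(Function('v')(-2, 6), -16), Add(O, Mul(-1, 8)))) = Add(Mul(-25, -50), Add(Add(-3, -16), Add(0, Mul(-1, 8)))) = Add(1250, Add(-19, Add(0, -8))) = Add(1250, Add(-19, -8)) = Add(1250, -27) = 1223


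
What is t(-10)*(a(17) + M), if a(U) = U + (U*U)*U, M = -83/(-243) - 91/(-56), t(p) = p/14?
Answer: -47938715/13608 ≈ -3522.8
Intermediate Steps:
t(p) = p/14 (t(p) = p*(1/14) = p/14)
M = 3823/1944 (M = -83*(-1/243) - 91*(-1/56) = 83/243 + 13/8 = 3823/1944 ≈ 1.9666)
a(U) = U + U³ (a(U) = U + U²*U = U + U³)
t(-10)*(a(17) + M) = ((1/14)*(-10))*((17 + 17³) + 3823/1944) = -5*((17 + 4913) + 3823/1944)/7 = -5*(4930 + 3823/1944)/7 = -5/7*9587743/1944 = -47938715/13608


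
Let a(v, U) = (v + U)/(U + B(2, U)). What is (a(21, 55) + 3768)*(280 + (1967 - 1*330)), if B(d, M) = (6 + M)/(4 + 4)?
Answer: 1206672264/167 ≈ 7.2256e+6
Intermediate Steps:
B(d, M) = ¾ + M/8 (B(d, M) = (6 + M)/8 = (6 + M)*(⅛) = ¾ + M/8)
a(v, U) = (U + v)/(¾ + 9*U/8) (a(v, U) = (v + U)/(U + (¾ + U/8)) = (U + v)/(¾ + 9*U/8))
(a(21, 55) + 3768)*(280 + (1967 - 1*330)) = (8*(55 + 21)/(3*(2 + 3*55)) + 3768)*(280 + (1967 - 1*330)) = ((8/3)*76/(2 + 165) + 3768)*(280 + (1967 - 330)) = ((8/3)*76/167 + 3768)*(280 + 1637) = ((8/3)*(1/167)*76 + 3768)*1917 = (608/501 + 3768)*1917 = (1888376/501)*1917 = 1206672264/167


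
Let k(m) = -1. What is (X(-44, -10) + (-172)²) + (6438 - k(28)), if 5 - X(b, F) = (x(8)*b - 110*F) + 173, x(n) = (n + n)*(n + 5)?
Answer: 43907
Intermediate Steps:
x(n) = 2*n*(5 + n) (x(n) = (2*n)*(5 + n) = 2*n*(5 + n))
X(b, F) = -168 - 208*b + 110*F (X(b, F) = 5 - (((2*8*(5 + 8))*b - 110*F) + 173) = 5 - (((2*8*13)*b - 110*F) + 173) = 5 - ((208*b - 110*F) + 173) = 5 - ((-110*F + 208*b) + 173) = 5 - (173 - 110*F + 208*b) = 5 + (-173 - 208*b + 110*F) = -168 - 208*b + 110*F)
(X(-44, -10) + (-172)²) + (6438 - k(28)) = ((-168 - 208*(-44) + 110*(-10)) + (-172)²) + (6438 - 1*(-1)) = ((-168 + 9152 - 1100) + 29584) + (6438 + 1) = (7884 + 29584) + 6439 = 37468 + 6439 = 43907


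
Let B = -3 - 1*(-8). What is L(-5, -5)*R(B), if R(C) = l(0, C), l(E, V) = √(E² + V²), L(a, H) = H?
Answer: -25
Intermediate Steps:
B = 5 (B = -3 + 8 = 5)
R(C) = √(C²) (R(C) = √(0² + C²) = √(0 + C²) = √(C²))
L(-5, -5)*R(B) = -5*√(5²) = -5*√25 = -5*5 = -25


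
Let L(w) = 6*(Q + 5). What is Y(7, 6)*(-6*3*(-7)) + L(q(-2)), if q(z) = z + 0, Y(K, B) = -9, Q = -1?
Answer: -1110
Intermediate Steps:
q(z) = z
L(w) = 24 (L(w) = 6*(-1 + 5) = 6*4 = 24)
Y(7, 6)*(-6*3*(-7)) + L(q(-2)) = -9*(-6*3)*(-7) + 24 = -(-162)*(-7) + 24 = -9*126 + 24 = -1134 + 24 = -1110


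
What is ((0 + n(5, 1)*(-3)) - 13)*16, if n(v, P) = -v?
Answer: 32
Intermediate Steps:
((0 + n(5, 1)*(-3)) - 13)*16 = ((0 - 1*5*(-3)) - 13)*16 = ((0 - 5*(-3)) - 13)*16 = ((0 + 15) - 13)*16 = (15 - 13)*16 = 2*16 = 32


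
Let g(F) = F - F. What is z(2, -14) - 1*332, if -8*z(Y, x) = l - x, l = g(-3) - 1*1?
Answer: -2669/8 ≈ -333.63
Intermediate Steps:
g(F) = 0
l = -1 (l = 0 - 1*1 = 0 - 1 = -1)
z(Y, x) = 1/8 + x/8 (z(Y, x) = -(-1 - x)/8 = 1/8 + x/8)
z(2, -14) - 1*332 = (1/8 + (1/8)*(-14)) - 1*332 = (1/8 - 7/4) - 332 = -13/8 - 332 = -2669/8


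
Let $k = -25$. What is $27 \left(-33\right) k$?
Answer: $22275$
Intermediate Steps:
$27 \left(-33\right) k = 27 \left(-33\right) \left(-25\right) = \left(-891\right) \left(-25\right) = 22275$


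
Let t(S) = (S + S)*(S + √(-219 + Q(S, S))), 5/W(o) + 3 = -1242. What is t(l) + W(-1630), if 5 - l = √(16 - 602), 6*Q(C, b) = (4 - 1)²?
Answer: -279379/249 + 2*√127455 - 20*I*√586 + 5*I*√870 ≈ -407.99 - 336.67*I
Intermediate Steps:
Q(C, b) = 3/2 (Q(C, b) = (4 - 1)²/6 = (⅙)*3² = (⅙)*9 = 3/2)
W(o) = -1/249 (W(o) = 5/(-3 - 1242) = 5/(-1245) = 5*(-1/1245) = -1/249)
l = 5 - I*√586 (l = 5 - √(16 - 602) = 5 - √(-586) = 5 - I*√586 ≈ 5.0 - 24.207*I)
t(S) = 2*S*(S + I*√870/2) (t(S) = (S + S)*(S + √(-219 + 3/2)) = (2*S)*(S + √(-435/2)) = (2*S)*(S + I*√870/2) = 2*S*(S + I*√870/2))
t(l) + W(-1630) = (5 - I*√586)*(2*(5 - I*√586) + I*√870) - 1/249 = (5 - I*√586)*((10 - 2*I*√586) + I*√870) - 1/249 = (5 - I*√586)*(10 + I*√870 - 2*I*√586) - 1/249 = -1/249 + (5 - I*√586)*(10 + I*√870 - 2*I*√586)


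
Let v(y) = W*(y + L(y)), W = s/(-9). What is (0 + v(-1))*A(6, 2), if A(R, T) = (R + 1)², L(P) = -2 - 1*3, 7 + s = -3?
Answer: -980/3 ≈ -326.67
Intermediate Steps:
s = -10 (s = -7 - 3 = -10)
L(P) = -5 (L(P) = -2 - 3 = -5)
W = 10/9 (W = -10/(-9) = -10*(-⅑) = 10/9 ≈ 1.1111)
v(y) = -50/9 + 10*y/9 (v(y) = 10*(y - 5)/9 = 10*(-5 + y)/9 = -50/9 + 10*y/9)
A(R, T) = (1 + R)²
(0 + v(-1))*A(6, 2) = (0 + (-50/9 + (10/9)*(-1)))*(1 + 6)² = (0 + (-50/9 - 10/9))*7² = (0 - 20/3)*49 = -20/3*49 = -980/3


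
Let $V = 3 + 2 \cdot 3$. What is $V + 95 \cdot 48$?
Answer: $4569$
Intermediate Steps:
$V = 9$ ($V = 3 + 6 = 9$)
$V + 95 \cdot 48 = 9 + 95 \cdot 48 = 9 + 4560 = 4569$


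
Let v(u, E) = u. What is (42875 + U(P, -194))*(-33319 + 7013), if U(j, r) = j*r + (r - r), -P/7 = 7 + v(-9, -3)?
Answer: -1056422654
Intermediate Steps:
P = 14 (P = -7*(7 - 9) = -7*(-2) = 14)
U(j, r) = j*r (U(j, r) = j*r + 0 = j*r)
(42875 + U(P, -194))*(-33319 + 7013) = (42875 + 14*(-194))*(-33319 + 7013) = (42875 - 2716)*(-26306) = 40159*(-26306) = -1056422654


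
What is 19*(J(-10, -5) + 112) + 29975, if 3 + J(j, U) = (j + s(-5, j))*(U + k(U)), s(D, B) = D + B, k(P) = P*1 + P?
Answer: 39171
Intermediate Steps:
k(P) = 2*P (k(P) = P + P = 2*P)
s(D, B) = B + D
J(j, U) = -3 + 3*U*(-5 + 2*j) (J(j, U) = -3 + (j + (j - 5))*(U + 2*U) = -3 + (j + (-5 + j))*(3*U) = -3 + (-5 + 2*j)*(3*U) = -3 + 3*U*(-5 + 2*j))
19*(J(-10, -5) + 112) + 29975 = 19*((-3 - 15*(-5) + 6*(-5)*(-10)) + 112) + 29975 = 19*((-3 + 75 + 300) + 112) + 29975 = 19*(372 + 112) + 29975 = 19*484 + 29975 = 9196 + 29975 = 39171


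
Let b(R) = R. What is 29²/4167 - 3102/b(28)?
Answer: -6451243/58338 ≈ -110.58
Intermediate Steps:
29²/4167 - 3102/b(28) = 29²/4167 - 3102/28 = 841*(1/4167) - 3102*1/28 = 841/4167 - 1551/14 = -6451243/58338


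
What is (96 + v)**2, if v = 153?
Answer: 62001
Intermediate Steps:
(96 + v)**2 = (96 + 153)**2 = 249**2 = 62001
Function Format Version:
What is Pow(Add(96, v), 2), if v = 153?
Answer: 62001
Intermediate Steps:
Pow(Add(96, v), 2) = Pow(Add(96, 153), 2) = Pow(249, 2) = 62001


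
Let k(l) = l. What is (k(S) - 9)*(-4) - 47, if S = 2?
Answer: -19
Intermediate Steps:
(k(S) - 9)*(-4) - 47 = (2 - 9)*(-4) - 47 = -7*(-4) - 47 = 28 - 47 = -19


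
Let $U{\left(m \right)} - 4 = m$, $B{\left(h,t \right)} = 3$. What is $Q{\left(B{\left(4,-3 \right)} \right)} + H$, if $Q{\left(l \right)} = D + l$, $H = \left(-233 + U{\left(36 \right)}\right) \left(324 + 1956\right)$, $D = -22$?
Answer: $-440059$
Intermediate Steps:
$U{\left(m \right)} = 4 + m$
$H = -440040$ ($H = \left(-233 + \left(4 + 36\right)\right) \left(324 + 1956\right) = \left(-233 + 40\right) 2280 = \left(-193\right) 2280 = -440040$)
$Q{\left(l \right)} = -22 + l$
$Q{\left(B{\left(4,-3 \right)} \right)} + H = \left(-22 + 3\right) - 440040 = -19 - 440040 = -440059$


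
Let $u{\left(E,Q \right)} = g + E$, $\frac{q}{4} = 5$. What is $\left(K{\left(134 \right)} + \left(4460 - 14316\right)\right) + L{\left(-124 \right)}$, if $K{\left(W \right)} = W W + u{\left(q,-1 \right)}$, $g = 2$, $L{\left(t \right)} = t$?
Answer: $7998$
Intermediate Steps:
$q = 20$ ($q = 4 \cdot 5 = 20$)
$u{\left(E,Q \right)} = 2 + E$
$K{\left(W \right)} = 22 + W^{2}$ ($K{\left(W \right)} = W W + \left(2 + 20\right) = W^{2} + 22 = 22 + W^{2}$)
$\left(K{\left(134 \right)} + \left(4460 - 14316\right)\right) + L{\left(-124 \right)} = \left(\left(22 + 134^{2}\right) + \left(4460 - 14316\right)\right) - 124 = \left(\left(22 + 17956\right) + \left(4460 - 14316\right)\right) - 124 = \left(17978 - 9856\right) - 124 = 8122 - 124 = 7998$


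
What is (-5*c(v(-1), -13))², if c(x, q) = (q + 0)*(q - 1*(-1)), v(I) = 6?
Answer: 608400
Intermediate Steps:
c(x, q) = q*(1 + q) (c(x, q) = q*(q + 1) = q*(1 + q))
(-5*c(v(-1), -13))² = (-(-65)*(1 - 13))² = (-(-65)*(-12))² = (-5*156)² = (-780)² = 608400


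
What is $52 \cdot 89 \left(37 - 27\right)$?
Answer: $46280$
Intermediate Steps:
$52 \cdot 89 \left(37 - 27\right) = 4628 \left(37 - 27\right) = 4628 \cdot 10 = 46280$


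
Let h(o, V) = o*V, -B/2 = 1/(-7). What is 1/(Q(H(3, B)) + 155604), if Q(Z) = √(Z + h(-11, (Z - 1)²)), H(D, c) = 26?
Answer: 51868/8070870555 - I*√761/8070870555 ≈ 6.4266e-6 - 3.418e-9*I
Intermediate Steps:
B = 2/7 (B = -2/(-7) = -2*(-⅐) = 2/7 ≈ 0.28571)
h(o, V) = V*o
Q(Z) = √(Z - 11*(-1 + Z)²) (Q(Z) = √(Z + (Z - 1)²*(-11)) = √(Z + (-1 + Z)²*(-11)) = √(Z - 11*(-1 + Z)²))
1/(Q(H(3, B)) + 155604) = 1/(√(26 - 11*(-1 + 26)²) + 155604) = 1/(√(26 - 11*25²) + 155604) = 1/(√(26 - 11*625) + 155604) = 1/(√(26 - 6875) + 155604) = 1/(√(-6849) + 155604) = 1/(3*I*√761 + 155604) = 1/(155604 + 3*I*√761)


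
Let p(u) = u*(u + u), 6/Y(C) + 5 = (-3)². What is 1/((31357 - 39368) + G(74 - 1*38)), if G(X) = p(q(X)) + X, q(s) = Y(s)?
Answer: -2/15941 ≈ -0.00012546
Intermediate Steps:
Y(C) = 3/2 (Y(C) = 6/(-5 + (-3)²) = 6/(-5 + 9) = 6/4 = 6*(¼) = 3/2)
q(s) = 3/2
p(u) = 2*u² (p(u) = u*(2*u) = 2*u²)
G(X) = 9/2 + X (G(X) = 2*(3/2)² + X = 2*(9/4) + X = 9/2 + X)
1/((31357 - 39368) + G(74 - 1*38)) = 1/((31357 - 39368) + (9/2 + (74 - 1*38))) = 1/(-8011 + (9/2 + (74 - 38))) = 1/(-8011 + (9/2 + 36)) = 1/(-8011 + 81/2) = 1/(-15941/2) = -2/15941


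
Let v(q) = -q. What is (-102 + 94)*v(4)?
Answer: 32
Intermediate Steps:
(-102 + 94)*v(4) = (-102 + 94)*(-1*4) = -8*(-4) = 32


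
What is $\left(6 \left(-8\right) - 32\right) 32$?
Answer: $-2560$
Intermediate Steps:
$\left(6 \left(-8\right) - 32\right) 32 = \left(-48 - 32\right) 32 = \left(-80\right) 32 = -2560$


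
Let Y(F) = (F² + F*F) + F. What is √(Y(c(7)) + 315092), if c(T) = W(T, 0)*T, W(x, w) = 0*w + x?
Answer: √319943 ≈ 565.63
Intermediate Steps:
W(x, w) = x (W(x, w) = 0 + x = x)
c(T) = T² (c(T) = T*T = T²)
Y(F) = F + 2*F² (Y(F) = (F² + F²) + F = 2*F² + F = F + 2*F²)
√(Y(c(7)) + 315092) = √(7²*(1 + 2*7²) + 315092) = √(49*(1 + 2*49) + 315092) = √(49*(1 + 98) + 315092) = √(49*99 + 315092) = √(4851 + 315092) = √319943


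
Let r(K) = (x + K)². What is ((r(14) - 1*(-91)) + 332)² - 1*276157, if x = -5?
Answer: -22141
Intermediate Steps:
r(K) = (-5 + K)²
((r(14) - 1*(-91)) + 332)² - 1*276157 = (((-5 + 14)² - 1*(-91)) + 332)² - 1*276157 = ((9² + 91) + 332)² - 276157 = ((81 + 91) + 332)² - 276157 = (172 + 332)² - 276157 = 504² - 276157 = 254016 - 276157 = -22141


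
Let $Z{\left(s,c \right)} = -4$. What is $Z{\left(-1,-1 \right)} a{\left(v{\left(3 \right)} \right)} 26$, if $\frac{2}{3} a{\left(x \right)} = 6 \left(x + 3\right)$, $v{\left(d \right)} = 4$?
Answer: $-6552$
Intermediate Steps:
$a{\left(x \right)} = 27 + 9 x$ ($a{\left(x \right)} = \frac{3 \cdot 6 \left(x + 3\right)}{2} = \frac{3 \cdot 6 \left(3 + x\right)}{2} = \frac{3 \left(18 + 6 x\right)}{2} = 27 + 9 x$)
$Z{\left(-1,-1 \right)} a{\left(v{\left(3 \right)} \right)} 26 = - 4 \left(27 + 9 \cdot 4\right) 26 = - 4 \left(27 + 36\right) 26 = \left(-4\right) 63 \cdot 26 = \left(-252\right) 26 = -6552$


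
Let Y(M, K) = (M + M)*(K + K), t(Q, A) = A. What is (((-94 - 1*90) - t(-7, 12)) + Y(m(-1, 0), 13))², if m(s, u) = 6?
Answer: 13456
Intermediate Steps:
Y(M, K) = 4*K*M (Y(M, K) = (2*M)*(2*K) = 4*K*M)
(((-94 - 1*90) - t(-7, 12)) + Y(m(-1, 0), 13))² = (((-94 - 1*90) - 1*12) + 4*13*6)² = (((-94 - 90) - 12) + 312)² = ((-184 - 12) + 312)² = (-196 + 312)² = 116² = 13456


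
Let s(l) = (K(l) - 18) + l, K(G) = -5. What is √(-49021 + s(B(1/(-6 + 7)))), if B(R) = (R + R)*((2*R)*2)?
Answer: 2*I*√12259 ≈ 221.44*I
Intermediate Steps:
B(R) = 8*R² (B(R) = (2*R)*(4*R) = 8*R²)
s(l) = -23 + l (s(l) = (-5 - 18) + l = -23 + l)
√(-49021 + s(B(1/(-6 + 7)))) = √(-49021 + (-23 + 8*(1/(-6 + 7))²)) = √(-49021 + (-23 + 8*(1/1)²)) = √(-49021 + (-23 + 8*1²)) = √(-49021 + (-23 + 8*1)) = √(-49021 + (-23 + 8)) = √(-49021 - 15) = √(-49036) = 2*I*√12259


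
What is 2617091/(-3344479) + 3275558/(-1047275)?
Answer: -13695848921307/3502589244725 ≈ -3.9102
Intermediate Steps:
2617091/(-3344479) + 3275558/(-1047275) = 2617091*(-1/3344479) + 3275558*(-1/1047275) = -2617091/3344479 - 3275558/1047275 = -13695848921307/3502589244725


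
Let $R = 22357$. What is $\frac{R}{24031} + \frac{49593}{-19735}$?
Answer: $- \frac{750553988}{474251785} \approx -1.5826$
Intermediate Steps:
$\frac{R}{24031} + \frac{49593}{-19735} = \frac{22357}{24031} + \frac{49593}{-19735} = 22357 \cdot \frac{1}{24031} + 49593 \left(- \frac{1}{19735}\right) = \frac{22357}{24031} - \frac{49593}{19735} = - \frac{750553988}{474251785}$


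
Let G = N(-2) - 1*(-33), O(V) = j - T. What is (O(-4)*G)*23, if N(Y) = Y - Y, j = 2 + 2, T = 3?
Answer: 759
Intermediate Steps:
j = 4
N(Y) = 0
O(V) = 1 (O(V) = 4 - 1*3 = 4 - 3 = 1)
G = 33 (G = 0 - 1*(-33) = 0 + 33 = 33)
(O(-4)*G)*23 = (1*33)*23 = 33*23 = 759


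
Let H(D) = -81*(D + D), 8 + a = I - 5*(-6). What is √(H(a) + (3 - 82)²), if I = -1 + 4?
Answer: √2191 ≈ 46.808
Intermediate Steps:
I = 3
a = 25 (a = -8 + (3 - 5*(-6)) = -8 + (3 + 30) = -8 + 33 = 25)
H(D) = -162*D
√(H(a) + (3 - 82)²) = √(-162*25 + (3 - 82)²) = √(-4050 + (-79)²) = √(-4050 + 6241) = √2191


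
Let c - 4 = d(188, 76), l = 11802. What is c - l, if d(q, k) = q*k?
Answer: 2490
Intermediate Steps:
d(q, k) = k*q
c = 14292 (c = 4 + 76*188 = 4 + 14288 = 14292)
c - l = 14292 - 1*11802 = 14292 - 11802 = 2490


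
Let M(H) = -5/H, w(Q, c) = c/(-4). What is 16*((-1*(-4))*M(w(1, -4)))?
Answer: -320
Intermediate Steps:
w(Q, c) = -c/4 (w(Q, c) = c*(-¼) = -c/4)
16*((-1*(-4))*M(w(1, -4))) = 16*((-1*(-4))*(-5/((-¼*(-4))))) = 16*(4*(-5/1)) = 16*(4*(-5*1)) = 16*(4*(-5)) = 16*(-20) = -320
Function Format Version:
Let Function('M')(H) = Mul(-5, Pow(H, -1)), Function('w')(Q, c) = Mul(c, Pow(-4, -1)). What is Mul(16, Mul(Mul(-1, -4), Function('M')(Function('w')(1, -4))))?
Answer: -320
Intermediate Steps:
Function('w')(Q, c) = Mul(Rational(-1, 4), c) (Function('w')(Q, c) = Mul(c, Rational(-1, 4)) = Mul(Rational(-1, 4), c))
Mul(16, Mul(Mul(-1, -4), Function('M')(Function('w')(1, -4)))) = Mul(16, Mul(Mul(-1, -4), Mul(-5, Pow(Mul(Rational(-1, 4), -4), -1)))) = Mul(16, Mul(4, Mul(-5, Pow(1, -1)))) = Mul(16, Mul(4, Mul(-5, 1))) = Mul(16, Mul(4, -5)) = Mul(16, -20) = -320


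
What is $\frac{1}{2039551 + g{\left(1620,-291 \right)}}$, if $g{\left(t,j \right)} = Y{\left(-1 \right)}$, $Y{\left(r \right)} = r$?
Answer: $\frac{1}{2039550} \approx 4.903 \cdot 10^{-7}$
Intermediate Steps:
$g{\left(t,j \right)} = -1$
$\frac{1}{2039551 + g{\left(1620,-291 \right)}} = \frac{1}{2039551 - 1} = \frac{1}{2039550}$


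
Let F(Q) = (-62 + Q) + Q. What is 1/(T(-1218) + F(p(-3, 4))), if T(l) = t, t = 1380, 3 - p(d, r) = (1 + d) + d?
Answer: 1/1334 ≈ 0.00074963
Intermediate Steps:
p(d, r) = 2 - 2*d (p(d, r) = 3 - ((1 + d) + d) = 3 - (1 + 2*d) = 3 + (-1 - 2*d) = 2 - 2*d)
F(Q) = -62 + 2*Q
T(l) = 1380
1/(T(-1218) + F(p(-3, 4))) = 1/(1380 + (-62 + 2*(2 - 2*(-3)))) = 1/(1380 + (-62 + 2*(2 + 6))) = 1/(1380 + (-62 + 2*8)) = 1/(1380 + (-62 + 16)) = 1/(1380 - 46) = 1/1334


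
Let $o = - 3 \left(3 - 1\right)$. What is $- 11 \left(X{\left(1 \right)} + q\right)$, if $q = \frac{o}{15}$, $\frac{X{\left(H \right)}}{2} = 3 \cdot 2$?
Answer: $- \frac{638}{5} \approx -127.6$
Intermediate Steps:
$o = -6$ ($o = \left(-3\right) 2 = -6$)
$X{\left(H \right)} = 12$ ($X{\left(H \right)} = 2 \cdot 3 \cdot 2 = 2 \cdot 6 = 12$)
$q = - \frac{2}{5}$ ($q = - \frac{6}{15} = \left(-6\right) \frac{1}{15} = - \frac{2}{5} \approx -0.4$)
$- 11 \left(X{\left(1 \right)} + q\right) = - 11 \left(12 - \frac{2}{5}\right) = \left(-11\right) \frac{58}{5} = - \frac{638}{5}$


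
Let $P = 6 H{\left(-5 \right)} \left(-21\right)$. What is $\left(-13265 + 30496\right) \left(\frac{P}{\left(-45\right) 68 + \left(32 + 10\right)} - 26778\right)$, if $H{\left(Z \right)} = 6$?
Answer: $- \frac{232087923048}{503} \approx -4.6141 \cdot 10^{8}$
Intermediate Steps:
$P = -756$ ($P = 6 \cdot 6 \left(-21\right) = 36 \left(-21\right) = -756$)
$\left(-13265 + 30496\right) \left(\frac{P}{\left(-45\right) 68 + \left(32 + 10\right)} - 26778\right) = \left(-13265 + 30496\right) \left(- \frac{756}{\left(-45\right) 68 + \left(32 + 10\right)} - 26778\right) = 17231 \left(- \frac{756}{-3060 + 42} - 26778\right) = 17231 \left(- \frac{756}{-3018} - 26778\right) = 17231 \left(\left(-756\right) \left(- \frac{1}{3018}\right) - 26778\right) = 17231 \left(\frac{126}{503} - 26778\right) = 17231 \left(- \frac{13469208}{503}\right) = - \frac{232087923048}{503}$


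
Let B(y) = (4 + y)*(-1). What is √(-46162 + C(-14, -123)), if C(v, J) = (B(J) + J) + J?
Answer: I*√46289 ≈ 215.15*I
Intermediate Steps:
B(y) = -4 - y
C(v, J) = -4 + J (C(v, J) = ((-4 - J) + J) + J = -4 + J)
√(-46162 + C(-14, -123)) = √(-46162 + (-4 - 123)) = √(-46162 - 127) = √(-46289) = I*√46289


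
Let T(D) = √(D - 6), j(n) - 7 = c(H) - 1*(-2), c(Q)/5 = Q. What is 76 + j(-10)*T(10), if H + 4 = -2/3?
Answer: 142/3 ≈ 47.333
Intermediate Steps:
H = -14/3 (H = -4 - 2/3 = -4 - 2*⅓ = -4 - ⅔ = -14/3 ≈ -4.6667)
c(Q) = 5*Q
j(n) = -43/3 (j(n) = 7 + (5*(-14/3) - 1*(-2)) = 7 + (-70/3 + 2) = 7 - 64/3 = -43/3)
T(D) = √(-6 + D)
76 + j(-10)*T(10) = 76 - 43*√(-6 + 10)/3 = 76 - 43*√4/3 = 76 - 43/3*2 = 76 - 86/3 = 142/3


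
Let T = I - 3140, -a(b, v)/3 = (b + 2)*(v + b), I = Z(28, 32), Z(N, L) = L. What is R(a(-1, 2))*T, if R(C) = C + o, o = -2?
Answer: 15540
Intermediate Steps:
I = 32
a(b, v) = -3*(2 + b)*(b + v) (a(b, v) = -3*(b + 2)*(v + b) = -3*(2 + b)*(b + v))
R(C) = -2 + C (R(C) = C - 2 = -2 + C)
T = -3108 (T = 32 - 3140 = -3108)
R(a(-1, 2))*T = (-2 + (-6*(-1) - 6*2 - 3*(-1)² - 3*(-1)*2))*(-3108) = (-2 + (6 - 12 - 3*1 + 6))*(-3108) = (-2 + (6 - 12 - 3 + 6))*(-3108) = (-2 - 3)*(-3108) = -5*(-3108) = 15540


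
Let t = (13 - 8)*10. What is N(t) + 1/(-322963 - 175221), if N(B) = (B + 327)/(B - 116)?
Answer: -93907717/16440072 ≈ -5.7121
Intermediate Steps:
t = 50 (t = 5*10 = 50)
N(B) = (327 + B)/(-116 + B)
N(t) + 1/(-322963 - 175221) = (327 + 50)/(-116 + 50) + 1/(-322963 - 175221) = 377/(-66) + 1/(-498184) = -1/66*377 - 1/498184 = -377/66 - 1/498184 = -93907717/16440072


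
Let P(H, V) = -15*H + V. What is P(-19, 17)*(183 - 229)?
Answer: -13892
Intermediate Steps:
P(H, V) = V - 15*H
P(-19, 17)*(183 - 229) = (17 - 15*(-19))*(183 - 229) = (17 + 285)*(-46) = 302*(-46) = -13892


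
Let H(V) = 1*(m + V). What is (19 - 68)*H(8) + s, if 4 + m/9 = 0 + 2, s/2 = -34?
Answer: 422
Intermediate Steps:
s = -68 (s = 2*(-34) = -68)
m = -18 (m = -36 + 9*(0 + 2) = -36 + 9*2 = -36 + 18 = -18)
H(V) = -18 + V (H(V) = 1*(-18 + V) = -18 + V)
(19 - 68)*H(8) + s = (19 - 68)*(-18 + 8) - 68 = -49*(-10) - 68 = 490 - 68 = 422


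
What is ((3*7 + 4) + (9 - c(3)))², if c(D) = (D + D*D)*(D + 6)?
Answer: 5476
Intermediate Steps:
c(D) = (6 + D)*(D + D²) (c(D) = (D + D²)*(6 + D) = (6 + D)*(D + D²))
((3*7 + 4) + (9 - c(3)))² = ((3*7 + 4) + (9 - 3*(6 + 3² + 7*3)))² = ((21 + 4) + (9 - 3*(6 + 9 + 21)))² = (25 + (9 - 3*36))² = (25 + (9 - 1*108))² = (25 + (9 - 108))² = (25 - 99)² = (-74)² = 5476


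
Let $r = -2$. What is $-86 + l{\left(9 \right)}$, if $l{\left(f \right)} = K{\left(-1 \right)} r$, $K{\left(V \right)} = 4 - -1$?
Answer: $-96$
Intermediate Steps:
$K{\left(V \right)} = 5$ ($K{\left(V \right)} = 4 + 1 = 5$)
$l{\left(f \right)} = -10$ ($l{\left(f \right)} = 5 \left(-2\right) = -10$)
$-86 + l{\left(9 \right)} = -86 - 10 = -96$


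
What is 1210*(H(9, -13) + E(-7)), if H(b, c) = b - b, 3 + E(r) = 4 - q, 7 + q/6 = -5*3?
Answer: 160930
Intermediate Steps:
q = -132 (q = -42 + 6*(-5*3) = -42 + 6*(-15) = -42 - 90 = -132)
E(r) = 133 (E(r) = -3 + (4 - 1*(-132)) = -3 + (4 + 132) = -3 + 136 = 133)
H(b, c) = 0
1210*(H(9, -13) + E(-7)) = 1210*(0 + 133) = 1210*133 = 160930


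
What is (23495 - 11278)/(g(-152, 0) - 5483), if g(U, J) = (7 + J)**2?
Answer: -643/286 ≈ -2.2483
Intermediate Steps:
(23495 - 11278)/(g(-152, 0) - 5483) = (23495 - 11278)/((7 + 0)**2 - 5483) = 12217/(7**2 - 5483) = 12217/(49 - 5483) = 12217/(-5434) = 12217*(-1/5434) = -643/286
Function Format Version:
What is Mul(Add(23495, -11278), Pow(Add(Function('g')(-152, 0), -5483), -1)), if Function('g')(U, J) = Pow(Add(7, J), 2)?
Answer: Rational(-643, 286) ≈ -2.2483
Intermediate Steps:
Mul(Add(23495, -11278), Pow(Add(Function('g')(-152, 0), -5483), -1)) = Mul(Add(23495, -11278), Pow(Add(Pow(Add(7, 0), 2), -5483), -1)) = Mul(12217, Pow(Add(Pow(7, 2), -5483), -1)) = Mul(12217, Pow(Add(49, -5483), -1)) = Mul(12217, Pow(-5434, -1)) = Mul(12217, Rational(-1, 5434)) = Rational(-643, 286)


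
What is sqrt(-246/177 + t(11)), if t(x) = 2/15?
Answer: 2*I*sqrt(246030)/885 ≈ 1.1209*I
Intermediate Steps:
t(x) = 2/15 (t(x) = 2*(1/15) = 2/15)
sqrt(-246/177 + t(11)) = sqrt(-246/177 + 2/15) = sqrt(-246*1/177 + 2/15) = sqrt(-82/59 + 2/15) = sqrt(-1112/885) = 2*I*sqrt(246030)/885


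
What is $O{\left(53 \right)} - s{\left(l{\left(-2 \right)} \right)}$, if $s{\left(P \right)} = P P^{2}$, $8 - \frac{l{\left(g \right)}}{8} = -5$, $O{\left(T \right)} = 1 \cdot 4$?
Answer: $-1124860$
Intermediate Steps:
$O{\left(T \right)} = 4$
$l{\left(g \right)} = 104$ ($l{\left(g \right)} = 64 - -40 = 64 + 40 = 104$)
$s{\left(P \right)} = P^{3}$
$O{\left(53 \right)} - s{\left(l{\left(-2 \right)} \right)} = 4 - 104^{3} = 4 - 1124864 = -1124860$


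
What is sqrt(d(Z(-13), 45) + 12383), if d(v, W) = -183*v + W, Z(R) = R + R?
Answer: sqrt(17186) ≈ 131.10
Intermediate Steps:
Z(R) = 2*R
d(v, W) = W - 183*v
sqrt(d(Z(-13), 45) + 12383) = sqrt((45 - 366*(-13)) + 12383) = sqrt((45 - 183*(-26)) + 12383) = sqrt((45 + 4758) + 12383) = sqrt(4803 + 12383) = sqrt(17186)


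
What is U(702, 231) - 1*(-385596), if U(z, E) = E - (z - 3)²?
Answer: -102774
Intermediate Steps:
U(z, E) = E - (-3 + z)²
U(702, 231) - 1*(-385596) = (231 - (-3 + 702)²) - 1*(-385596) = (231 - 1*699²) + 385596 = (231 - 1*488601) + 385596 = (231 - 488601) + 385596 = -488370 + 385596 = -102774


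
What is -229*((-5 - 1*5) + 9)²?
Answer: -229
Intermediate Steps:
-229*((-5 - 1*5) + 9)² = -229*((-5 - 5) + 9)² = -229*(-10 + 9)² = -229*(-1)² = -229*1 = -229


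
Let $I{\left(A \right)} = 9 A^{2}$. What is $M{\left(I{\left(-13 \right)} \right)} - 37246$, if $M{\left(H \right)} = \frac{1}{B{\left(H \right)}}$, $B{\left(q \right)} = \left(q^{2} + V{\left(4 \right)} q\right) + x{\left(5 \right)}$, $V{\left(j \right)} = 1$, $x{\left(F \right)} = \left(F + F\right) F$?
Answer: $- \frac{86224936951}{2315012} \approx -37246.0$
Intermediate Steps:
$x{\left(F \right)} = 2 F^{2}$ ($x{\left(F \right)} = 2 F F = 2 F^{2}$)
$B{\left(q \right)} = 50 + q + q^{2}$ ($B{\left(q \right)} = \left(q^{2} + 1 q\right) + 2 \cdot 5^{2} = \left(q^{2} + q\right) + 2 \cdot 25 = \left(q + q^{2}\right) + 50 = 50 + q + q^{2}$)
$M{\left(H \right)} = \frac{1}{50 + H + H^{2}}$
$M{\left(I{\left(-13 \right)} \right)} - 37246 = \frac{1}{50 + 9 \left(-13\right)^{2} + \left(9 \left(-13\right)^{2}\right)^{2}} - 37246 = \frac{1}{50 + 9 \cdot 169 + \left(9 \cdot 169\right)^{2}} - 37246 = \frac{1}{50 + 1521 + 1521^{2}} - 37246 = \frac{1}{50 + 1521 + 2313441} - 37246 = \frac{1}{2315012} - 37246 = - \frac{86224936951}{2315012}$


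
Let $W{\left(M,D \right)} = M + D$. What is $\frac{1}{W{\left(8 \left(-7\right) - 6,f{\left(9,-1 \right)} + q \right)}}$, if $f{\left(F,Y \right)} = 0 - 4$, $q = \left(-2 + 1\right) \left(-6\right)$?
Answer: $- \frac{1}{60} \approx -0.016667$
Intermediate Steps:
$q = 6$ ($q = \left(-1\right) \left(-6\right) = 6$)
$f{\left(F,Y \right)} = -4$ ($f{\left(F,Y \right)} = 0 - 4 = -4$)
$W{\left(M,D \right)} = D + M$
$\frac{1}{W{\left(8 \left(-7\right) - 6,f{\left(9,-1 \right)} + q \right)}} = \frac{1}{\left(-4 + 6\right) + \left(8 \left(-7\right) - 6\right)} = \frac{1}{2 - 62} = \frac{1}{-60} = - \frac{1}{60}$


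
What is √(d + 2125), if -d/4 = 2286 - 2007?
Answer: √1009 ≈ 31.765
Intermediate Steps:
d = -1116 (d = -4*(2286 - 2007) = -4*279 = -1116)
√(d + 2125) = √(-1116 + 2125) = √1009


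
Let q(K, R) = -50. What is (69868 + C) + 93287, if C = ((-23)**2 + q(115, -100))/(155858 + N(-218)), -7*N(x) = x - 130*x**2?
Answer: 1186029823673/7269344 ≈ 1.6316e+5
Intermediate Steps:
N(x) = -x/7 + 130*x**2/7 (N(x) = -(x - 130*x**2)/7 = -x/7 + 130*x**2/7)
C = 3353/7269344 (C = ((-23)**2 - 50)/(155858 + (1/7)*(-218)*(-1 + 130*(-218))) = (529 - 50)/(155858 + (1/7)*(-218)*(-1 - 28340)) = 479/(155858 + (1/7)*(-218)*(-28341)) = 479/(155858 + 6178338/7) = 479/(7269344/7) = 479*(7/7269344) = 3353/7269344 ≈ 0.00046125)
(69868 + C) + 93287 = (69868 + 3353/7269344) + 93287 = 507894529945/7269344 + 93287 = 1186029823673/7269344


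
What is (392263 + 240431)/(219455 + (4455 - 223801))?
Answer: 632694/109 ≈ 5804.5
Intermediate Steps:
(392263 + 240431)/(219455 + (4455 - 223801)) = 632694/(219455 - 219346) = 632694/109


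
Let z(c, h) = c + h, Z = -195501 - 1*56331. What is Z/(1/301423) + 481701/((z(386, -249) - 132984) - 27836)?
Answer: -4065706081609663/53561 ≈ -7.5908e+10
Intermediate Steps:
Z = -251832 (Z = -195501 - 56331 = -251832)
Z/(1/301423) + 481701/((z(386, -249) - 132984) - 27836) = -251832/(1/301423) + 481701/(((386 - 249) - 132984) - 27836) = -251832/1/301423 + 481701/((137 - 132984) - 27836) = -251832*301423 + 481701/(-132847 - 27836) = -75907956936 + 481701/(-160683) = -75907956936 + 481701*(-1/160683) = -75907956936 - 160567/53561 = -4065706081609663/53561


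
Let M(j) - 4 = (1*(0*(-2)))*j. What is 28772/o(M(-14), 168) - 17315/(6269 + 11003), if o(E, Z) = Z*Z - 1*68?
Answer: 2357211/121577608 ≈ 0.019389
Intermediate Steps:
M(j) = 4 (M(j) = 4 + (1*(0*(-2)))*j = 4 + (1*0)*j = 4 + 0*j = 4 + 0 = 4)
o(E, Z) = -68 + Z² (o(E, Z) = Z² - 68 = -68 + Z²)
28772/o(M(-14), 168) - 17315/(6269 + 11003) = 28772/(-68 + 168²) - 17315/(6269 + 11003) = 28772/(-68 + 28224) - 17315/17272 = 28772/28156 - 17315*1/17272 = 28772*(1/28156) - 17315/17272 = 7193/7039 - 17315/17272 = 2357211/121577608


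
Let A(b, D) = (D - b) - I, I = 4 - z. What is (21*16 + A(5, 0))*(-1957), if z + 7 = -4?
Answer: -618412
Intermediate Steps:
z = -11 (z = -7 - 4 = -11)
I = 15 (I = 4 - 1*(-11) = 4 + 11 = 15)
A(b, D) = -15 + D - b (A(b, D) = (D - b) - 1*15 = (D - b) - 15 = -15 + D - b)
(21*16 + A(5, 0))*(-1957) = (21*16 + (-15 + 0 - 1*5))*(-1957) = (336 + (-15 + 0 - 5))*(-1957) = (336 - 20)*(-1957) = 316*(-1957) = -618412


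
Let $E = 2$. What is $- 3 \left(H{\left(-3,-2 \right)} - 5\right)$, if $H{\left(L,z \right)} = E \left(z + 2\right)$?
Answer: $15$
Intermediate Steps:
$H{\left(L,z \right)} = 4 + 2 z$ ($H{\left(L,z \right)} = 2 \left(z + 2\right) = 2 \left(2 + z\right) = 4 + 2 z$)
$- 3 \left(H{\left(-3,-2 \right)} - 5\right) = - 3 \left(\left(4 + 2 \left(-2\right)\right) - 5\right) = - 3 \left(\left(4 - 4\right) - 5\right) = - 3 \left(0 - 5\right) = \left(-3\right) \left(-5\right) = 15$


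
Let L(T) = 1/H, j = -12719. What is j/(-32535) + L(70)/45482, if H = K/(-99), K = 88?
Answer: 4627591649/11838054960 ≈ 0.39091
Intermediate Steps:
H = -8/9 (H = 88/(-99) = 88*(-1/99) = -8/9 ≈ -0.88889)
L(T) = -9/8 (L(T) = 1/(-8/9) = -9/8)
j/(-32535) + L(70)/45482 = -12719/(-32535) - 9/8/45482 = -12719*(-1/32535) - 9/8*1/45482 = 12719/32535 - 9/363856 = 4627591649/11838054960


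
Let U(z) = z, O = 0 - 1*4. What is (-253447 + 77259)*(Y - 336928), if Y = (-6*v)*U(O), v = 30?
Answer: 59235815104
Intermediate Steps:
O = -4 (O = 0 - 4 = -4)
Y = 720 (Y = -6*30*(-4) = -180*(-4) = 720)
(-253447 + 77259)*(Y - 336928) = (-253447 + 77259)*(720 - 336928) = -176188*(-336208) = 59235815104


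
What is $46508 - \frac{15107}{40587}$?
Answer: $\frac{1887605089}{40587} \approx 46508.0$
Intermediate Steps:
$46508 - \frac{15107}{40587} = \frac{1887605089}{40587}$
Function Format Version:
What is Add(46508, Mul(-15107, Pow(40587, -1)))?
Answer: Rational(1887605089, 40587) ≈ 46508.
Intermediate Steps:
Add(46508, Mul(-15107, Pow(40587, -1))) = Add(46508, Mul(-15107, Rational(1, 40587))) = Add(46508, Rational(-15107, 40587)) = Rational(1887605089, 40587)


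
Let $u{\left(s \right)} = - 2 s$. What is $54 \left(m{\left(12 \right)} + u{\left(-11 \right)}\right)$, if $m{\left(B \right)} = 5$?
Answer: $1458$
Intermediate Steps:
$54 \left(m{\left(12 \right)} + u{\left(-11 \right)}\right) = 54 \left(5 - -22\right) = 54 \left(5 + 22\right) = 54 \cdot 27 = 1458$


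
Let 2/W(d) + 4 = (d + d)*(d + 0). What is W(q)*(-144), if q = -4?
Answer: -72/7 ≈ -10.286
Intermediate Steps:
W(d) = 2/(-4 + 2*d²) (W(d) = 2/(-4 + (d + d)*(d + 0)) = 2/(-4 + (2*d)*d) = 2/(-4 + 2*d²))
W(q)*(-144) = -144/(-2 + (-4)²) = -144/(-2 + 16) = -144/14 = (1/14)*(-144) = -72/7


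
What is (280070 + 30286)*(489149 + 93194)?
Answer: 180733644108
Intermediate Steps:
(280070 + 30286)*(489149 + 93194) = 310356*582343 = 180733644108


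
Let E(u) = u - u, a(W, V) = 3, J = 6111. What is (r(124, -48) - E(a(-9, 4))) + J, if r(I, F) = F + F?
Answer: 6015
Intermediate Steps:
r(I, F) = 2*F
E(u) = 0
(r(124, -48) - E(a(-9, 4))) + J = (2*(-48) - 1*0) + 6111 = (-96 + 0) + 6111 = -96 + 6111 = 6015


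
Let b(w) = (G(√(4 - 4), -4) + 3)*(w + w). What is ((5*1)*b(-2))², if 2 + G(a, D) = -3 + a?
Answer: 1600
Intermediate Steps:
G(a, D) = -5 + a (G(a, D) = -2 + (-3 + a) = -5 + a)
b(w) = -4*w (b(w) = ((-5 + √(4 - 4)) + 3)*(w + w) = ((-5 + √0) + 3)*(2*w) = ((-5 + 0) + 3)*(2*w) = (-5 + 3)*(2*w) = -4*w)
((5*1)*b(-2))² = ((5*1)*(-4*(-2)))² = (5*8)² = 40² = 1600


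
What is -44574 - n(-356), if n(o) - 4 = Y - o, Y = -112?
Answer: -44822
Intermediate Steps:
n(o) = -108 - o (n(o) = 4 + (-112 - o) = -108 - o)
-44574 - n(-356) = -44574 - (-108 - 1*(-356)) = -44574 - (-108 + 356) = -44574 - 1*248 = -44574 - 248 = -44822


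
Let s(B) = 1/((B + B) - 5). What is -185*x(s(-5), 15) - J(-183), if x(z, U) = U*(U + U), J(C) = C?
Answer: -83067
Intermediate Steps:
s(B) = 1/(-5 + 2*B) (s(B) = 1/(2*B - 5) = 1/(-5 + 2*B))
x(z, U) = 2*U² (x(z, U) = U*(2*U) = 2*U²)
-185*x(s(-5), 15) - J(-183) = -370*15² - 1*(-183) = -370*225 + 183 = -185*450 + 183 = -83250 + 183 = -83067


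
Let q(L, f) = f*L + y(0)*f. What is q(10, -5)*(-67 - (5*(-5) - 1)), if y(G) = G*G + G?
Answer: 2050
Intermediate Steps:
y(G) = G + G² (y(G) = G² + G = G + G²)
q(L, f) = L*f (q(L, f) = f*L + (0*(1 + 0))*f = L*f + (0*1)*f = L*f + 0*f = L*f + 0 = L*f)
q(10, -5)*(-67 - (5*(-5) - 1)) = (10*(-5))*(-67 - (5*(-5) - 1)) = -50*(-67 - (-25 - 1)) = -50*(-67 - 1*(-26)) = -50*(-67 + 26) = -50*(-41) = 2050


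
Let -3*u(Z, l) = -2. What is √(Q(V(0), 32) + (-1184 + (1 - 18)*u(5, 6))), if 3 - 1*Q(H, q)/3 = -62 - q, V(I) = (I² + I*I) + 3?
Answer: I*√8139/3 ≈ 30.072*I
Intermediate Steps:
u(Z, l) = ⅔ (u(Z, l) = -⅓*(-2) = ⅔)
V(I) = 3 + 2*I² (V(I) = (I² + I²) + 3 = 2*I² + 3 = 3 + 2*I²)
Q(H, q) = 195 + 3*q (Q(H, q) = 9 - 3*(-62 - q) = 9 + (186 + 3*q) = 195 + 3*q)
√(Q(V(0), 32) + (-1184 + (1 - 18)*u(5, 6))) = √((195 + 3*32) + (-1184 + (1 - 18)*(⅔))) = √((195 + 96) + (-1184 - 17*⅔)) = √(291 + (-1184 - 34/3)) = √(291 - 3586/3) = √(-2713/3) = I*√8139/3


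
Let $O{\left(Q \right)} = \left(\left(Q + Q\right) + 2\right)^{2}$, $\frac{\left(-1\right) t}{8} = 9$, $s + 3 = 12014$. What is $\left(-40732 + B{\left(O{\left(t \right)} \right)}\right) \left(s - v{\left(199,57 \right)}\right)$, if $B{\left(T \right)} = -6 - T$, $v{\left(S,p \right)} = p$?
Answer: $-728022508$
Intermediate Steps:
$s = 12011$ ($s = -3 + 12014 = 12011$)
$t = -72$ ($t = \left(-8\right) 9 = -72$)
$O{\left(Q \right)} = \left(2 + 2 Q\right)^{2}$ ($O{\left(Q \right)} = \left(2 Q + 2\right)^{2} = \left(2 + 2 Q\right)^{2}$)
$\left(-40732 + B{\left(O{\left(t \right)} \right)}\right) \left(s - v{\left(199,57 \right)}\right) = \left(-40732 - \left(6 + 4 \left(1 - 72\right)^{2}\right)\right) \left(12011 - 57\right) = \left(-40732 - \left(6 + 4 \left(-71\right)^{2}\right)\right) \left(12011 - 57\right) = \left(-40732 - \left(6 + 4 \cdot 5041\right)\right) 11954 = \left(-40732 - 20170\right) 11954 = \left(-60902\right) 11954 = -728022508$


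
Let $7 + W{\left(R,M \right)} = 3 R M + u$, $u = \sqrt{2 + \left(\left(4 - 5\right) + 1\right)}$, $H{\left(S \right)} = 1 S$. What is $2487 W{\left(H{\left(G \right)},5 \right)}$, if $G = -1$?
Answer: $-54714 + 2487 \sqrt{2} \approx -51197.0$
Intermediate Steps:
$H{\left(S \right)} = S$
$u = \sqrt{2}$ ($u = \sqrt{2 + \left(-1 + 1\right)} = \sqrt{2 + 0} = \sqrt{2} \approx 1.4142$)
$W{\left(R,M \right)} = -7 + \sqrt{2} + 3 M R$ ($W{\left(R,M \right)} = -7 + \left(3 R M + \sqrt{2}\right) = -7 + \left(3 M R + \sqrt{2}\right) = -7 + \left(\sqrt{2} + 3 M R\right) = -7 + \sqrt{2} + 3 M R$)
$2487 W{\left(H{\left(G \right)},5 \right)} = 2487 \left(-7 + \sqrt{2} + 3 \cdot 5 \left(-1\right)\right) = 2487 \left(-7 + \sqrt{2} - 15\right) = 2487 \left(-22 + \sqrt{2}\right) = -54714 + 2487 \sqrt{2}$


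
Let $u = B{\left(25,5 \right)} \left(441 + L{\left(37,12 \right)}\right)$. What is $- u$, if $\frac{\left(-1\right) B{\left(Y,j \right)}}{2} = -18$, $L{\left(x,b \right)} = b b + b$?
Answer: $-21492$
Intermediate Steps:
$L{\left(x,b \right)} = b + b^{2}$ ($L{\left(x,b \right)} = b^{2} + b = b + b^{2}$)
$B{\left(Y,j \right)} = 36$ ($B{\left(Y,j \right)} = \left(-2\right) \left(-18\right) = 36$)
$u = 21492$ ($u = 36 \left(441 + 12 \left(1 + 12\right)\right) = 36 \left(441 + 12 \cdot 13\right) = 36 \left(441 + 156\right) = 36 \cdot 597 = 21492$)
$- u = \left(-1\right) 21492 = -21492$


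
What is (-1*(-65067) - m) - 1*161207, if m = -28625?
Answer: -67515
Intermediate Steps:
(-1*(-65067) - m) - 1*161207 = (-1*(-65067) - 1*(-28625)) - 1*161207 = (65067 + 28625) - 161207 = 93692 - 161207 = -67515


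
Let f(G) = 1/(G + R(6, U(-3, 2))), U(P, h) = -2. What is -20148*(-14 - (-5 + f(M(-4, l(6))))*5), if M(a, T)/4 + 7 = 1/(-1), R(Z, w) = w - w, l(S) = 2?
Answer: -1798209/8 ≈ -2.2478e+5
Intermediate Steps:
R(Z, w) = 0
M(a, T) = -32 (M(a, T) = -28 + 4/(-1) = -28 + 4*(-1) = -28 - 4 = -32)
f(G) = 1/G (f(G) = 1/(G + 0) = 1/G)
-20148*(-14 - (-5 + f(M(-4, l(6))))*5) = -20148*(-14 - (-5 + 1/(-32))*5) = -20148*(-14 - (-5 - 1/32)*5) = -20148*(-14 - (-161)*5/32) = -20148*(-14 - 1*(-805/32)) = -20148*(-14 + 805/32) = -20148*357/32 = -1798209/8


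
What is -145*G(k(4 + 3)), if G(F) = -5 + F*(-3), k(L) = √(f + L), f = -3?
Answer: 1595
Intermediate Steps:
k(L) = √(-3 + L)
G(F) = -5 - 3*F
-145*G(k(4 + 3)) = -145*(-5 - 3*√(-3 + (4 + 3))) = -145*(-5 - 3*√(-3 + 7)) = -145*(-5 - 3*√4) = -145*(-5 - 3*2) = -145*(-5 - 6) = -145*(-11) = 1595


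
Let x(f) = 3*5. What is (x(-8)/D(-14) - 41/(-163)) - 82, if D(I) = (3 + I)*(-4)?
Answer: -583855/7172 ≈ -81.408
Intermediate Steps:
x(f) = 15
D(I) = -12 - 4*I
(x(-8)/D(-14) - 41/(-163)) - 82 = (15/(-12 - 4*(-14)) - 41/(-163)) - 82 = (15/(-12 + 56) - 41*(-1/163)) - 82 = (15/44 + 41/163) - 82 = 4249/7172 - 82 = -583855/7172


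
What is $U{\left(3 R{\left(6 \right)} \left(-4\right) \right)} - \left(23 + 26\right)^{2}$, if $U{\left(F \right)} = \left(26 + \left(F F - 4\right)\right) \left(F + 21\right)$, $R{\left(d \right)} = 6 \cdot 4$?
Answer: $-22154323$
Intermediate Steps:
$R{\left(d \right)} = 24$
$U{\left(F \right)} = \left(21 + F\right) \left(22 + F^{2}\right)$ ($U{\left(F \right)} = \left(26 + \left(F^{2} - 4\right)\right) \left(21 + F\right) = \left(26 + \left(-4 + F^{2}\right)\right) \left(21 + F\right) = \left(22 + F^{2}\right) \left(21 + F\right) = \left(21 + F\right) \left(22 + F^{2}\right)$)
$U{\left(3 R{\left(6 \right)} \left(-4\right) \right)} - \left(23 + 26\right)^{2} = \left(462 + \left(3 \cdot 24 \left(-4\right)\right)^{3} + 21 \left(3 \cdot 24 \left(-4\right)\right)^{2} + 22 \cdot 3 \cdot 24 \left(-4\right)\right) - \left(23 + 26\right)^{2} = \left(462 + \left(72 \left(-4\right)\right)^{3} + 21 \left(72 \left(-4\right)\right)^{2} + 22 \cdot 72 \left(-4\right)\right) - 49^{2} = \left(462 + \left(-288\right)^{3} + 21 \left(-288\right)^{2} + 22 \left(-288\right)\right) - 2401 = \left(462 - 23887872 + 21 \cdot 82944 - 6336\right) - 2401 = \left(462 - 23887872 + 1741824 - 6336\right) - 2401 = -22151922 - 2401 = -22154323$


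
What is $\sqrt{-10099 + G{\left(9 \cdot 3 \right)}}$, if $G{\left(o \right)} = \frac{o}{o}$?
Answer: $3 i \sqrt{1122} \approx 100.49 i$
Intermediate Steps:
$G{\left(o \right)} = 1$
$\sqrt{-10099 + G{\left(9 \cdot 3 \right)}} = \sqrt{-10099 + 1} = \sqrt{-10098} = 3 i \sqrt{1122}$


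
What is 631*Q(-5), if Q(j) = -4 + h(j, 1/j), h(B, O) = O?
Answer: -13251/5 ≈ -2650.2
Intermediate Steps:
Q(j) = -4 + 1/j
631*Q(-5) = 631*(-4 + 1/(-5)) = 631*(-4 - ⅕) = 631*(-21/5) = -13251/5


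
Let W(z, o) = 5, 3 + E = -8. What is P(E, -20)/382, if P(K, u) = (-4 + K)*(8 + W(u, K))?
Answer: -195/382 ≈ -0.51047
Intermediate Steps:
E = -11 (E = -3 - 8 = -11)
P(K, u) = -52 + 13*K (P(K, u) = (-4 + K)*(8 + 5) = (-4 + K)*13 = -52 + 13*K)
P(E, -20)/382 = (-52 + 13*(-11))/382 = (-52 - 143)*(1/382) = -195*1/382 = -195/382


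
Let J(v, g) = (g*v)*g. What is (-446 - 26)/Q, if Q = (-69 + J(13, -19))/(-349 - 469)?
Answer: 24131/289 ≈ 83.498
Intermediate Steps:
J(v, g) = v*g²
Q = -2312/409 (Q = (-69 + 13*(-19)²)/(-349 - 469) = (-69 + 13*361)/(-818) = (-69 + 4693)*(-1/818) = 4624*(-1/818) = -2312/409 ≈ -5.6528)
(-446 - 26)/Q = (-446 - 26)/(-2312/409) = -472*(-409/2312) = 24131/289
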